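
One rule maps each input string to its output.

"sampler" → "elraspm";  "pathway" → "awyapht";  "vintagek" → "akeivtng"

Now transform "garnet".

Looking at the pairs, the operation is to swap each adjacent pair of characters (1↔2, 3↔4, ...), then move the last 3 characters to the front (rotate right by 3).
Starting from "garnet": after the first operation, "agnrte"; after the second, "rteagn".

rteagn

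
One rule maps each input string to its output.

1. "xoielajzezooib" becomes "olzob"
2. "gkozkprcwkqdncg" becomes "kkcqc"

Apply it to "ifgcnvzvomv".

The pattern: keep one character in every 3, starting at position 2 (positions 2nd, 5th, 8th, ...).
So "ifgcnvzvomv" becomes "fnvv".

fnvv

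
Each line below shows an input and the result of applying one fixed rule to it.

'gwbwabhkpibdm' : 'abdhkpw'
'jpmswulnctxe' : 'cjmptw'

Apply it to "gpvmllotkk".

The pattern: sort the characters into alphabetical order, then keep every other character starting from the first (positions 1st, 3rd, 5th, ...).
On "gpvmllotkk" that produces "gklot".
(Check on "jpmswulnctxe": → "cejlmnpstuwx" → "cjmptw" ✓)

gklot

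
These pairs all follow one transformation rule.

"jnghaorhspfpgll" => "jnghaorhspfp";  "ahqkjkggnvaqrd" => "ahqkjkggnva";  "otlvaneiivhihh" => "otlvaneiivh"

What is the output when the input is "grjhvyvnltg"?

grjhvyvn

In each case the input is transformed by: delete the last 3 characters.
"grjhvyvnltg" → "grjhvyvn".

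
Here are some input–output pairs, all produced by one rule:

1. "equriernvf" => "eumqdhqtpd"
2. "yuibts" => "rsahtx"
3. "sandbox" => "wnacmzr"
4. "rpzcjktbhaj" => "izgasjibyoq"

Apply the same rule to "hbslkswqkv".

Each output is the input with this applied: shift every letter 1 place backward in the alphabet (wrapping around), then reverse the string.
Doing the same to "hbslkswqkv": "ujpvrjkrag".

ujpvrjkrag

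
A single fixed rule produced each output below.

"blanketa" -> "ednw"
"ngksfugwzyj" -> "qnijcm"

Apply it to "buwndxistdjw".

ezglwm

The rule is to shift every letter 3 places forward in the alphabet (wrapping around), then keep every other character starting from the first (positions 1st, 3rd, 5th, ...).
Applying both steps to "buwndxistdjw": "exzqgalvwgmz", then "ezglwm".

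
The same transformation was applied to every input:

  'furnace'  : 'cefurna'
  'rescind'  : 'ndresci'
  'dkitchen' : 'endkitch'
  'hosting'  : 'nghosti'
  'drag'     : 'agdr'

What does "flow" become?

owfl

The pattern: move the last 2 characters to the front (rotate right by 2).
On "flow" that produces "owfl".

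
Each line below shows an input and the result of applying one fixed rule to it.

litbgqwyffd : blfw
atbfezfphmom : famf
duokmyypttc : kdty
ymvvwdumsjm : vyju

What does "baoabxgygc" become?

What's happening: keep one character in every 3, starting at position 1 (positions 1st, 4th, 7th, ...), then swap each adjacent pair of characters (1↔2, 3↔4, ...).
For "baoabxgygc", step one produces "bagc"; step two turns that into "abcg".

abcg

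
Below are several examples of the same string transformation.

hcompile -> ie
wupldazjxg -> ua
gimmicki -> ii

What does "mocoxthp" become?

Each output is the input with this applied: keep every other character starting from the second (positions 2nd, 4th, 6th, ...), then keep only the vowels.
For "mocoxthp", step one produces "ootp"; step two turns that into "oo".

oo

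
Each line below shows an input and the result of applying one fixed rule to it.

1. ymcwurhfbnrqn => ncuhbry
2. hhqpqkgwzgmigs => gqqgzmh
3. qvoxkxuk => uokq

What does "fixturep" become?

The transformation: keep every other character starting from the first (positions 1st, 3rd, 5th, ...), then swap the first and last characters.
For "fixturep", step one produces "fxue"; step two turns that into "exuf".

exuf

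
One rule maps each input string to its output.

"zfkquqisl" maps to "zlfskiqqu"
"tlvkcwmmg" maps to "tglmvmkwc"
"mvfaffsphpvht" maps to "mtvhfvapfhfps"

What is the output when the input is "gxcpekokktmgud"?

What's happening: take characters alternately from the front and the back (1st, last, 2nd, 2nd-last, ...).
Doing the same to "gxcpekokktmgud": "gdxucgpmetkkok".

gdxucgpmetkkok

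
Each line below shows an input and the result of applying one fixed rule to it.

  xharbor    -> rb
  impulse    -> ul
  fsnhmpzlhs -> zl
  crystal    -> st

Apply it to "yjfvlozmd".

Rule — move the last 2 characters to the front (rotate right by 2), then keep only the last 2 characters.
On "yjfvlozmd": the first step gives "mdyjfvloz", and the second then gives "oz".
(Check on "xharbor": → "orxharb" → "rb" ✓)

oz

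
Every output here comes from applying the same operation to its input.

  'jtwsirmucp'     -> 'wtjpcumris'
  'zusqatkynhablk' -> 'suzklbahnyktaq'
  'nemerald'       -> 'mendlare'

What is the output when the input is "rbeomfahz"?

The rule is to move the first 3 characters to the end (rotate left by 3), then reverse the string.
On "rbeomfahz": the first step gives "omfahzrbe", and the second then gives "ebrzhafmo".

ebrzhafmo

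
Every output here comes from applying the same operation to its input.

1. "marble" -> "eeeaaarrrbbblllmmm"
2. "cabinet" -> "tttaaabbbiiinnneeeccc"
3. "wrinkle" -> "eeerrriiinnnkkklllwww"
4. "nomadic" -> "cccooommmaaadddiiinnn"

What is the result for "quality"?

yyyuuuaaallliiitttqqq

Each output is the input with this applied: swap the first and last characters, then repeat every character 3 times.
Applying both steps to "quality": "yualitq", then "yyyuuuaaallliiitttqqq".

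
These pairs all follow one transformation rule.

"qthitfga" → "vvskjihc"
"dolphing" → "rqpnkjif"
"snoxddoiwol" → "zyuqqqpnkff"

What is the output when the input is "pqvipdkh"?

Rule — sort the characters into reverse alphabetical order, then shift every letter 2 places forward in the alphabet (wrapping around).
For "pqvipdkh" the result is "xsrrmkjf".

xsrrmkjf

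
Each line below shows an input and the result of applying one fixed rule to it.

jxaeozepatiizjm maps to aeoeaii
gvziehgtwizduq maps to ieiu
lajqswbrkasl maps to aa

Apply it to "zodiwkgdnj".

oi

What's happening: keep only the vowels.
Applying that to "zodiwkgdnj" gives "oi".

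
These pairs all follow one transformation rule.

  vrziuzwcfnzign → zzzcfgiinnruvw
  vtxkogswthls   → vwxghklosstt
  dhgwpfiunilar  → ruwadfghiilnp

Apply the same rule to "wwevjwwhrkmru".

Each output is the input with this applied: sort the characters into alphabetical order, then move the last 3 characters to the front (rotate right by 3).
Starting from "wwevjwwhrkmru": after the first operation, "ehjkmrruvwwww"; after the second, "wwwehjkmrruvw".
(Check on "vrziuzwcfnzign": → "cfgiinnruvwzzz" → "zzzcfgiinnruvw" ✓)

wwwehjkmrruvw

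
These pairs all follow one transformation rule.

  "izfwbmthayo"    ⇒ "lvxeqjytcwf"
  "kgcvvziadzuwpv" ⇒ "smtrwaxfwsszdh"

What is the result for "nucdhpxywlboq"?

In each case the input is transformed by: shift every letter 3 places backward in the alphabet (wrapping around), then reverse the string.
Starting from "nucdhpxywlboq": after the first operation, "krzaemuvtiyln"; after the second, "nlyitvumeazrk".

nlyitvumeazrk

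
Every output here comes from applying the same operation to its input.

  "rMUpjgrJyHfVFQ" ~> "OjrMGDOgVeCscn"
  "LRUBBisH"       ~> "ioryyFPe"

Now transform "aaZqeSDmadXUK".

XXwNBpaJXAurh

In each case the input is transformed by: shift every letter 3 places backward in the alphabet (wrapping around), then flip the case of every letter.
"aaZqeSDmadXUK" → "xxWnbPAjxaURH" → "XXwNBpaJXAurh".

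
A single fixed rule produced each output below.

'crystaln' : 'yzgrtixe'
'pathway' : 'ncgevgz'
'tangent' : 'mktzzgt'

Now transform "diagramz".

Each output is the input with this applied: shift every letter 6 places forward in the alphabet (wrapping around), then move the first 3 characters to the end (rotate left by 3).
Applying both steps to "diagramz": "jogmxgsf", then "mxgsfjog".

mxgsfjog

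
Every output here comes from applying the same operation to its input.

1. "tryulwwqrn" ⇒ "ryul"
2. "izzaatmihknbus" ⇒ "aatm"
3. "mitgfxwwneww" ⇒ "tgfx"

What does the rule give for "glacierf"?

glac

Looking at the pairs, the operation is to swap the front and back halves of the string, then keep only the last 4 characters.
So "glacierf" becomes "glac".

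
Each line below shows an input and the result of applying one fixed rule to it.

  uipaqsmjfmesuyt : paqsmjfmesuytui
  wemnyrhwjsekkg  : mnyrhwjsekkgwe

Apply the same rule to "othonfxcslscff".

honfxcslscffot

Each output is the input with this applied: move the first 2 characters to the end (rotate left by 2).
On "othonfxcslscff" that produces "honfxcslscffot".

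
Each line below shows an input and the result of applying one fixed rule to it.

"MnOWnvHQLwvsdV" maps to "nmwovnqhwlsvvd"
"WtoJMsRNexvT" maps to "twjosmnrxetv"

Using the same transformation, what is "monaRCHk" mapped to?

omancrkh

What's happening: swap each adjacent pair of characters (1↔2, 3↔4, ...), then convert every letter to lowercase.
For "monaRCHk", step one produces "omanCRkH"; step two turns that into "omancrkh".
(Check on "MnOWnvHQLwvsdV": → "nMWOvnQHwLsvVd" → "nmwovnqhwlsvvd" ✓)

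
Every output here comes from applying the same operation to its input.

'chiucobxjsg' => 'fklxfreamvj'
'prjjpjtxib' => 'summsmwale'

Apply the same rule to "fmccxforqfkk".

ipffairutinn

Rule — shift every letter 3 places forward in the alphabet (wrapping around).
On "fmccxforqfkk" that produces "ipffairutinn".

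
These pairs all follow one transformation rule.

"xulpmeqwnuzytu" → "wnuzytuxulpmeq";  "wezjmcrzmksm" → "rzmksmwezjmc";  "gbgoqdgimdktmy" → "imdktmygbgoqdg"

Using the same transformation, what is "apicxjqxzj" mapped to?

The rule is to swap the front and back halves of the string.
Applying that to "apicxjqxzj" gives "jqxzjapicx".

jqxzjapicx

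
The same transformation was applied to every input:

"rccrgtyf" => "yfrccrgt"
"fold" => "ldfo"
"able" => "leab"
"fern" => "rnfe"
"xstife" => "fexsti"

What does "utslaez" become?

Looking at the pairs, the operation is to move the last 2 characters to the front (rotate right by 2).
Doing the same to "utslaez": "ezutsla".

ezutsla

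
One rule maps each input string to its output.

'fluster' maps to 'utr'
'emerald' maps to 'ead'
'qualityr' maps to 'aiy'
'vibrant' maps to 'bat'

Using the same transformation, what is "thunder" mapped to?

udr

The transformation: delete the first character, then keep every other character starting from the second (positions 2nd, 4th, 6th, ...).
"thunder" → "hunder" → "udr".
(Check on "fluster": → "luster" → "utr" ✓)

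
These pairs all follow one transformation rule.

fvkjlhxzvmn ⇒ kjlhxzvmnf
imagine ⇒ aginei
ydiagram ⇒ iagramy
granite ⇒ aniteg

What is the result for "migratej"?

The rule is to move the first character to the end, then delete the first character.
Applying both steps to "migratej": "igratejm", then "gratejm".

gratejm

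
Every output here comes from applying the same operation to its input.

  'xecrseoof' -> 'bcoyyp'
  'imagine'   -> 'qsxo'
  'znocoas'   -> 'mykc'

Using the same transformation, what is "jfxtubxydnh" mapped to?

Looking at the pairs, the operation is to delete the first 3 characters, then shift every letter 10 places forward in the alphabet (wrapping around).
"jfxtubxydnh" → "tubxydnh" → "delhinxr".

delhinxr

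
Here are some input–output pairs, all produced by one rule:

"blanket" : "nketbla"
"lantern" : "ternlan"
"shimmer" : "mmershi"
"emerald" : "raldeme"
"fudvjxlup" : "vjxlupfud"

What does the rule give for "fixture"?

The rule is to move the first 3 characters to the end (rotate left by 3).
So "fixture" becomes "turefix".

turefix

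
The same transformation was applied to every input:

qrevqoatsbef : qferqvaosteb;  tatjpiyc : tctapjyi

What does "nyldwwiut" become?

Looking at the pairs, the operation is to move the last character to the front, then swap each adjacent pair of characters (1↔2, 3↔4, ...).
Applying both steps to "nyldwwiut": "tnyldwwiu", then "ntlywdiwu".
(Check on "tatjpiyc": → "ctatjpiy" → "tctapjyi" ✓)

ntlywdiwu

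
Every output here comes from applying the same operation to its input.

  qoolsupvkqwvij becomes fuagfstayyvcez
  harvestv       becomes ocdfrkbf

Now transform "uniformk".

ybwuexsp

The transformation: swap the front and back halves of the string, then shift every letter 10 places forward in the alphabet (wrapping around).
Applying both steps to "uniformk": "ormkunif", then "ybwuexsp".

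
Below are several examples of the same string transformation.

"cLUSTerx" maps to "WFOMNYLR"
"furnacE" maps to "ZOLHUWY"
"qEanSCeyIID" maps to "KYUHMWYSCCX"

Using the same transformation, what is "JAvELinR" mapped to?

DUPYFCHL

Rule — shift every letter 6 places backward in the alphabet (wrapping around), then convert every letter to uppercase.
For "JAvELinR" the result is "DUPYFCHL".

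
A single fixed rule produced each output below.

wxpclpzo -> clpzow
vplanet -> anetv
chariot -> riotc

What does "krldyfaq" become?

dyfaqk

What's happening: move the first character to the end, then delete the first 2 characters.
Starting from "krldyfaq": after the first operation, "rldyfaqk"; after the second, "dyfaqk".
(Check on "wxpclpzo": → "xpclpzow" → "clpzow" ✓)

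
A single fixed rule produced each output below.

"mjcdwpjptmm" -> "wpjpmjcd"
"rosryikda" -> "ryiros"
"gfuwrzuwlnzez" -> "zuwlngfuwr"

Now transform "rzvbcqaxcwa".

cqaxrzvb

The pattern: delete the last 3 characters, then swap the front and back halves of the string.
Doing the same to "rzvbcqaxcwa": "cqaxrzvb".
(Check on "gfuwrzuwlnzez": → "gfuwrzuwln" → "zuwlngfuwr" ✓)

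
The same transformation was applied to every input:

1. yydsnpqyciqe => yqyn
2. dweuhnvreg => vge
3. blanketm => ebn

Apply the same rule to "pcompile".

In each case the input is transformed by: swap the front and back halves of the string, then keep one character in every 3, starting at position 2 (positions 2nd, 5th, 8th, ...).
Starting from "pcompile": after the first operation, "pilepcom"; after the second, "ipm".

ipm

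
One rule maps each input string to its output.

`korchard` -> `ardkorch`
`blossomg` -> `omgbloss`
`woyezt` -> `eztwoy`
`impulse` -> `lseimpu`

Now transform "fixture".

urefixt

What's happening: move the last 3 characters to the front (rotate right by 3).
On "fixture" that produces "urefixt".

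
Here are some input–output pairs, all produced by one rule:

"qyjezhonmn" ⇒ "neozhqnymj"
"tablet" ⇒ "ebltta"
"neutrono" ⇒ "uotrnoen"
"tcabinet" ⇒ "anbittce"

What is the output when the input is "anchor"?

The pattern: take characters alternately from the front and the back (1st, last, 2nd, 2nd-last, ...), then swap the front and back halves of the string.
Starting from "anchor": after the first operation, "arnoch"; after the second, "ocharn".

ocharn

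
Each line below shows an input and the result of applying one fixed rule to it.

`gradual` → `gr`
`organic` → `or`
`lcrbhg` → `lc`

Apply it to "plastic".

Looking at the pairs, the operation is to keep only the first 2 characters.
Applying that to "plastic" gives "pl".

pl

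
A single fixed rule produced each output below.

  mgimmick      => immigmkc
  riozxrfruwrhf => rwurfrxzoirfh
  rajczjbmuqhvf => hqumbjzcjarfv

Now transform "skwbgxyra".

yxgbwksar

What's happening: reverse the string, then move the first 2 characters to the end (rotate left by 2).
Starting from "skwbgxyra": after the first operation, "aryxgbwks"; after the second, "yxgbwksar".
(Check on "rajczjbmuqhvf": → "fvhqumbjzcjar" → "hqumbjzcjarfv" ✓)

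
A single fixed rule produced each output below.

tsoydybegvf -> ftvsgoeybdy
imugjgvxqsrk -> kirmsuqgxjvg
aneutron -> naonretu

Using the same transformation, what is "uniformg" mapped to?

Looking at the pairs, the operation is to take characters alternately from the front and the back (1st, last, 2nd, 2nd-last, ...), then swap each adjacent pair of characters (1↔2, 3↔4, ...).
Starting from "uniformg": after the first operation, "ugnmirfo"; after the second, "gumnriof".

gumnriof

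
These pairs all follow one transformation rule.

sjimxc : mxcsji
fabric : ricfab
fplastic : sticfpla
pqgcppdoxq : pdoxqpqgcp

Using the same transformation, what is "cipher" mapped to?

hercip

Rule — swap the front and back halves of the string.
So "cipher" becomes "hercip".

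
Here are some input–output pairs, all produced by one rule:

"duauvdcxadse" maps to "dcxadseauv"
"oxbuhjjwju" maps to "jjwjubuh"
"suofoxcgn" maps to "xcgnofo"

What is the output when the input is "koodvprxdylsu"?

In each case the input is transformed by: delete the first 2 characters, then move the first 3 characters to the end (rotate left by 3).
On "koodvprxdylsu": the first step gives "odvprxdylsu", and the second then gives "prxdylsuodv".

prxdylsuodv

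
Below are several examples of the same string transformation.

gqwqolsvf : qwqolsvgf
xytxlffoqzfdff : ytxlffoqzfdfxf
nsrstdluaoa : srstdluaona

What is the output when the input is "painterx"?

The transformation: swap the first and last characters, then move the first character to the end.
"painterx" → "xainterp" → "ainterpx".

ainterpx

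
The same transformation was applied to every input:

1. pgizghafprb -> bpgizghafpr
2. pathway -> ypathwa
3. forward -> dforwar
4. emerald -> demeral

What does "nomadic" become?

cnomadi

The transformation: move the last character to the front.
So "nomadic" becomes "cnomadi".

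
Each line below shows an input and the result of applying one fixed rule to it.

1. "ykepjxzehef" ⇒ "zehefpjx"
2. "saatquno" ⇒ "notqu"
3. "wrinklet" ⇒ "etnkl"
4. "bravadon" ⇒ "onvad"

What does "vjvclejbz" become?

jbzcle

Looking at the pairs, the operation is to delete the first 3 characters, then move the first 3 characters to the end (rotate left by 3).
Starting from "vjvclejbz": after the first operation, "clejbz"; after the second, "jbzcle".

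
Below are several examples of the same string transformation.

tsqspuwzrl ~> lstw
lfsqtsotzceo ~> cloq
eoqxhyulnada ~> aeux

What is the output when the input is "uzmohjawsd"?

Each output is the input with this applied: keep one character in every 3, starting at position 1 (positions 1st, 4th, 7th, ...), then sort the characters into alphabetical order.
Applying that to "uzmohjawsd" gives "adou".

adou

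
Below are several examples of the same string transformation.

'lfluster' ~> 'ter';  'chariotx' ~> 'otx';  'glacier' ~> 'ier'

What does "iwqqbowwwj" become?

Each output is the input with this applied: keep only the last 3 characters.
On "iwqqbowwwj" that produces "wwj".

wwj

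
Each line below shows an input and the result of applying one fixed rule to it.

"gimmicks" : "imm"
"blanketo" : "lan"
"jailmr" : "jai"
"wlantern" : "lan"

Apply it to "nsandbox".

san

The rule is to swap the front and back halves of the string, then keep only the last 3 characters.
Starting from "nsandbox": after the first operation, "dboxnsan"; after the second, "san".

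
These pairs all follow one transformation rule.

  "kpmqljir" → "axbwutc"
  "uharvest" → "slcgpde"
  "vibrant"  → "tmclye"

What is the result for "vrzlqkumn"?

Each output is the input with this applied: shift every letter 11 places forward in the alphabet (wrapping around), then delete the first character.
For "vrzlqkumn", step one produces "gckwbvfxy"; step two turns that into "ckwbvfxy".

ckwbvfxy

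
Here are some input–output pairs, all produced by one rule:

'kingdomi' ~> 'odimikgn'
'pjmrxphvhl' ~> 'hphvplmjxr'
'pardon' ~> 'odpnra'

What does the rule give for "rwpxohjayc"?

What's happening: swap the front and back halves of the string, then swap each adjacent pair of characters (1↔2, 3↔4, ...).
Working it through for "rwpxohjayc": intermediate "hjaycrwpxo", final "jhyarcpwox".
(Check on "pardon": → "donpar" → "odpnra" ✓)

jhyarcpwox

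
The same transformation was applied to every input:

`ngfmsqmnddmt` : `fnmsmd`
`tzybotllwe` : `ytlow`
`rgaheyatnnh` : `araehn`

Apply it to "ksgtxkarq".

gkaxq

The rule is to keep every other character starting from the first (positions 1st, 3rd, 5th, ...), then swap each adjacent pair of characters (1↔2, 3↔4, ...).
On "ksgtxkarq" that produces "gkaxq".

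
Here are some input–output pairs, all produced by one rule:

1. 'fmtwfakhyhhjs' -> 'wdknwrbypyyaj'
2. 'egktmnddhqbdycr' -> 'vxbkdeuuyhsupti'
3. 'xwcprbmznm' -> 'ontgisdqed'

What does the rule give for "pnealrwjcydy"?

gevrcinatpup

Looking at the pairs, the operation is to shift every letter 9 places backward in the alphabet (wrapping around).
Doing the same to "pnealrwjcydy": "gevrcinatpup".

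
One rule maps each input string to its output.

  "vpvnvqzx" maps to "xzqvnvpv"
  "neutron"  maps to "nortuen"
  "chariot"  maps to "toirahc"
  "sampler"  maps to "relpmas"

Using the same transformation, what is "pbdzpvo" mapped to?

Each output is the input with this applied: reverse the string.
Applying that to "pbdzpvo" gives "ovpzdbp".

ovpzdbp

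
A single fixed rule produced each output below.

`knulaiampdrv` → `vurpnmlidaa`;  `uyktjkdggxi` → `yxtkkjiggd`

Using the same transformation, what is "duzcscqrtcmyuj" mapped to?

zyuutsrqmjccc

The pattern: delete the first character, then sort the characters into reverse alphabetical order.
"duzcscqrtcmyuj" → "uzcscqrtcmyuj" → "zyuutsrqmjccc".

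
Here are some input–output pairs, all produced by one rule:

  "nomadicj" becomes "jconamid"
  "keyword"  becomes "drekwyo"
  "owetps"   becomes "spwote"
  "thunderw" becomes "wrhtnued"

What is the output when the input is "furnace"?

ecufnra

Each output is the input with this applied: move the last 2 characters to the front (rotate right by 2), then swap each adjacent pair of characters (1↔2, 3↔4, ...).
Starting from "furnace": after the first operation, "cefurna"; after the second, "ecufnra".
(Check on "owetps": → "psowet" → "spwote" ✓)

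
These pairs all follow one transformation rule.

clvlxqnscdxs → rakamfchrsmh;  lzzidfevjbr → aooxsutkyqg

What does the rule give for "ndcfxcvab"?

Each output is the input with this applied: shift every letter 11 places backward in the alphabet (wrapping around).
For "ndcfxcvab" the result is "csrumrkpq".

csrumrkpq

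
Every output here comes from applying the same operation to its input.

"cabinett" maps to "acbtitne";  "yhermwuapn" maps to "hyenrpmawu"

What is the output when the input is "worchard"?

owrdcrha

Rule — move the first character to the end, then take characters alternately from the front and the back (1st, last, 2nd, 2nd-last, ...).
Working it through for "worchard": intermediate "orchardw", final "owrdcrha".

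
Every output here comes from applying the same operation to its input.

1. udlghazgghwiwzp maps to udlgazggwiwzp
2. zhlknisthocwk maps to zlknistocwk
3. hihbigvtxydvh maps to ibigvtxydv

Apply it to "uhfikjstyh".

ufikjsty

Each output is the input with this applied: remove every "h".
For "uhfikjstyh" the result is "ufikjsty".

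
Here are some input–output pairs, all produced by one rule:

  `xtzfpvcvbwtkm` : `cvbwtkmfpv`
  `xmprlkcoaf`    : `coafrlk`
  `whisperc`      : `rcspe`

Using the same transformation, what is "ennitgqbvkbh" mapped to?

Each output is the input with this applied: delete the first 3 characters, then move the first 3 characters to the end (rotate left by 3).
For "ennitgqbvkbh" the result is "qbvkbhitg".

qbvkbhitg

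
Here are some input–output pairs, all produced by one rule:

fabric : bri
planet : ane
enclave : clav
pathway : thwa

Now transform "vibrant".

bran

The rule is to move the first 2 characters to the end (rotate left by 2), then delete the last 3 characters.
Applying both steps to "vibrant": "brantvi", then "bran".
(Check on "pathway": → "thwaypa" → "thwa" ✓)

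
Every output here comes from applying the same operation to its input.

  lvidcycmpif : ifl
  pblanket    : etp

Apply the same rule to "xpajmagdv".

dvx

Rule — move the first character to the end, then keep only the last 3 characters.
For "xpajmagdv", step one produces "pajmagdvx"; step two turns that into "dvx".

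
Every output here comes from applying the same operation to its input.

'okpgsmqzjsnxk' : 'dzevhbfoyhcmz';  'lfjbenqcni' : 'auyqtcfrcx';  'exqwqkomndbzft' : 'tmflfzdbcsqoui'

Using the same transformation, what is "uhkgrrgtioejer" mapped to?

Each output is the input with this applied: shift every letter 11 places backward in the alphabet (wrapping around).
For "uhkgrrgtioejer" the result is "jwzvggvixdtytg".

jwzvggvixdtytg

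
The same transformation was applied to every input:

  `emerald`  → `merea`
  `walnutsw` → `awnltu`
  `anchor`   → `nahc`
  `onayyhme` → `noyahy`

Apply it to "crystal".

rcsyt

Looking at the pairs, the operation is to delete the last 2 characters, then swap each adjacent pair of characters (1↔2, 3↔4, ...).
Doing the same to "crystal": "rcsyt".
(Check on "emerald": → "emera" → "merea" ✓)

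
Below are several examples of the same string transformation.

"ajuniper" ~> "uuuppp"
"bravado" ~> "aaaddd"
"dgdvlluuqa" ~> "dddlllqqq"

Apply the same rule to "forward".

The rule is to keep one character in every 3, starting at position 3 (positions 3rd, 6th, 9th, ...), then repeat every character 3 times.
For "forward", step one produces "rr"; step two turns that into "rrrrrr".

rrrrrr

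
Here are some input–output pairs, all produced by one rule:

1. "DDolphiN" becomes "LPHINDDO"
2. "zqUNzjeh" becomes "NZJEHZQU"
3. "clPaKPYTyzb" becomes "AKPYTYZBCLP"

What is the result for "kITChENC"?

The pattern: move the first 3 characters to the end (rotate left by 3), then convert every letter to uppercase.
On "kITChENC": the first step gives "ChENCkIT", and the second then gives "CHENCKIT".

CHENCKIT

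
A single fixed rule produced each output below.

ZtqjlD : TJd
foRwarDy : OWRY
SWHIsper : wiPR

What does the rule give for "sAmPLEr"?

What's happening: flip the case of every letter, then keep every other character starting from the second (positions 2nd, 4th, 6th, ...).
For "sAmPLEr", step one produces "SaMpleR"; step two turns that into "ape".

ape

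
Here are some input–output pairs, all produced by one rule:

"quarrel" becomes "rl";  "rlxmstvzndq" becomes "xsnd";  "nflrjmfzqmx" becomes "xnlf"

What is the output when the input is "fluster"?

The rule is to sort the characters into reverse alphabetical order, then keep one character in every 3, starting at position 2 (positions 2nd, 5th, 8th, ...).
On "fluster": the first step gives "utsrlfe", and the second then gives "tl".

tl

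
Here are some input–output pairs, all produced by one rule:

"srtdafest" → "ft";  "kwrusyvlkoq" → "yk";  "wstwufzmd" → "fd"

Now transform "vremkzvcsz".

zs

Each output is the input with this applied: keep one character in every 3, starting at position 3 (positions 3rd, 6th, 9th, ...), then delete the first character.
Applying both steps to "vremkzvcsz": "ezs", then "zs".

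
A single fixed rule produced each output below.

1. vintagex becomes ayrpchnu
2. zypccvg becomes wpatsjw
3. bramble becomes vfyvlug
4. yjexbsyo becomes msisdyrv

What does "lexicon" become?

Rule — move the last 3 characters to the front (rotate right by 3), then shift every letter 6 places backward in the alphabet (wrapping around).
"lexicon" → "conlexi" → "wihfyrc".

wihfyrc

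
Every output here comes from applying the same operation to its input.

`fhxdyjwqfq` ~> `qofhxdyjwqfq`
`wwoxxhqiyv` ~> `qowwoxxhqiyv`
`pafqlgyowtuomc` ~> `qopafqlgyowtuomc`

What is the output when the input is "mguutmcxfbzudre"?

qomguutmcxfbzudre

Looking at the pairs, the operation is to prepend "qo".
For "mguutmcxfbzudre" the result is "qomguutmcxfbzudre".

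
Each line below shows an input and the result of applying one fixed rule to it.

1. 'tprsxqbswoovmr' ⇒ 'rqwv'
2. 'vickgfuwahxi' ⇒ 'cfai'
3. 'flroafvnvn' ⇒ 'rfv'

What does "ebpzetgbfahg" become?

ptfg

The pattern: keep one character in every 3, starting at position 3 (positions 3rd, 6th, 9th, ...).
For "ebpzetgbfahg" the result is "ptfg".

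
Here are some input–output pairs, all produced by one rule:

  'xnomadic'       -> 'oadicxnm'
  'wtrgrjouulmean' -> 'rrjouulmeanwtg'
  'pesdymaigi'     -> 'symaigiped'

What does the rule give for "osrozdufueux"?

rzdufueuxoso

In each case the input is transformed by: move the first 3 characters to the end (rotate left by 3), then swap the first and last characters.
Starting from "osrozdufueux": after the first operation, "ozdufueuxosr"; after the second, "rzdufueuxoso".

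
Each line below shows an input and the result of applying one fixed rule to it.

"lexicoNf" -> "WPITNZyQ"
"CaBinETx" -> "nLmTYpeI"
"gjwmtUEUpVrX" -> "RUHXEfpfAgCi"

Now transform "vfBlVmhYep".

Rule — flip the case of every letter, then shift every letter 11 places forward in the alphabet (wrapping around).
"vfBlVmhYep" → "VFbLvMHyEP" → "GQmWgXSjPA".
(Check on "CaBinETx": → "cAbINetX" → "nLmTYpeI" ✓)

GQmWgXSjPA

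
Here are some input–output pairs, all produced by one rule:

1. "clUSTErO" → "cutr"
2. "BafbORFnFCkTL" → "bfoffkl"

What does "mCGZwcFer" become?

The pattern: keep every other character starting from the first (positions 1st, 3rd, 5th, ...), then convert every letter to lowercase.
"mCGZwcFer" → "mGwFr" → "mgwfr".

mgwfr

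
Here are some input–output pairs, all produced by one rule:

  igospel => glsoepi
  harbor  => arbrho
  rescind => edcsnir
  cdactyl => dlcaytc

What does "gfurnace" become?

feruangc

In each case the input is transformed by: swap the first and last characters, then swap each adjacent pair of characters (1↔2, 3↔4, ...).
Doing the same to "gfurnace": "feruangc".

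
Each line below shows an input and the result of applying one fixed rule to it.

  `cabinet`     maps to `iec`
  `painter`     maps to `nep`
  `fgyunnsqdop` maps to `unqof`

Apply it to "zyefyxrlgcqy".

The rule is to move the first 2 characters to the end (rotate left by 2), then keep every other character starting from the second (positions 2nd, 4th, 6th, ...).
So "zyefyxrlgcqy" becomes "fxlcyy".

fxlcyy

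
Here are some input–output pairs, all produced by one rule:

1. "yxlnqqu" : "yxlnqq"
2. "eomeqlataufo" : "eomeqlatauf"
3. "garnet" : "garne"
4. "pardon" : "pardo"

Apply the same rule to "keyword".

keywor

The rule is to delete the last character.
So "keyword" becomes "keywor".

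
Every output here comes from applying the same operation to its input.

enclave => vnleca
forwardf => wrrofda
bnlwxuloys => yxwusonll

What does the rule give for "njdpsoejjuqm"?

The rule is to delete the first character, then sort the characters into reverse alphabetical order.
For "njdpsoejjuqm", step one produces "jdpsoejjuqm"; step two turns that into "usqpomjjjed".
(Check on "enclave": → "nclave" → "vnleca" ✓)

usqpomjjjed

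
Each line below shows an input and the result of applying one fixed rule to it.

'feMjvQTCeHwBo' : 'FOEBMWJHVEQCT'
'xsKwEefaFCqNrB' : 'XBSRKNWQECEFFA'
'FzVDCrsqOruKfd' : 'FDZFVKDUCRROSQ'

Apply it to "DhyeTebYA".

DAHYYBEET

Rule — take characters alternately from the front and the back (1st, last, 2nd, 2nd-last, ...), then convert every letter to uppercase.
Starting from "DhyeTebYA": after the first operation, "DAhYybeeT"; after the second, "DAHYYBEET".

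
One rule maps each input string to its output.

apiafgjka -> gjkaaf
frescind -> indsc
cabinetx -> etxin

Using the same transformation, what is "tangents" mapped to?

ntsge

Looking at the pairs, the operation is to delete the first 3 characters, then move the first 2 characters to the end (rotate left by 2).
Starting from "tangents": after the first operation, "gents"; after the second, "ntsge".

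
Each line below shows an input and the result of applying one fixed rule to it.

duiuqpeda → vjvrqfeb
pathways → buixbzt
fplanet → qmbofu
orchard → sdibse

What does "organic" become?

shbojd

The transformation: delete the first character, then shift every letter 1 place forward in the alphabet (wrapping around).
Starting from "organic": after the first operation, "rganic"; after the second, "shbojd".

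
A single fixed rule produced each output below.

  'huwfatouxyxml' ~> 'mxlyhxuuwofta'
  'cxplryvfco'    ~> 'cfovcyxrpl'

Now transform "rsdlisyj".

What's happening: move the last 2 characters to the front (rotate right by 2), then take characters alternately from the front and the back (1st, last, 2nd, 2nd-last, ...).
Working it through for "rsdlisyj": intermediate "yjrsdlis", final "ysjirlsd".

ysjirlsd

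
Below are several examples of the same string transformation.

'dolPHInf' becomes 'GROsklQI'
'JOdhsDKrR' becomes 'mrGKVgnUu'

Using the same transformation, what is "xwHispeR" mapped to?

AZkLVSHu

In each case the input is transformed by: flip the case of every letter, then shift every letter 3 places forward in the alphabet (wrapping around).
Applying both steps to "xwHispeR": "XWhISPEr", then "AZkLVSHu".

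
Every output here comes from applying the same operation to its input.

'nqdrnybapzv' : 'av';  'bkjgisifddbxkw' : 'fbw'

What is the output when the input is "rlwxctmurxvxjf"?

Rule — keep one character in every 3, starting at position 2 (positions 2nd, 5th, 8th, ...), then delete the first 2 characters.
On "rlwxctmurxvxjf": the first step gives "lcuvf", and the second then gives "uvf".

uvf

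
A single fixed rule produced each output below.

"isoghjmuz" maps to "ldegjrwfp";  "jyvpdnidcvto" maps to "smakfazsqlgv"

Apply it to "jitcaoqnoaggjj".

qzxlnklxddgggf

Looking at the pairs, the operation is to shift every letter 3 places backward in the alphabet (wrapping around), then move the first 2 characters to the end (rotate left by 2).
"jitcaoqnoaggjj" → "gfqzxlnklxddgg" → "qzxlnklxddgggf".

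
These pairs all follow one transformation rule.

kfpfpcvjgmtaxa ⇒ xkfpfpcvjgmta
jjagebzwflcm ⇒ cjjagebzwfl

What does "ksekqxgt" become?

What's happening: delete the last character, then move the last character to the front.
On "ksekqxgt": the first step gives "ksekqxg", and the second then gives "gksekqx".

gksekqx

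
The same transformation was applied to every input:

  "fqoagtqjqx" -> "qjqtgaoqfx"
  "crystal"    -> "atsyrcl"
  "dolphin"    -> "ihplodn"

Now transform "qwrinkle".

lknirwqe

In each case the input is transformed by: move the last character to the front, then reverse the string.
Working it through for "qwrinkle": intermediate "eqwrinkl", final "lknirwqe".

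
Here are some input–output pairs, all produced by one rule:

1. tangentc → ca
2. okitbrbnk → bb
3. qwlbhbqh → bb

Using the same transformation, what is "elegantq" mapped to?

ea

The pattern: sort the characters into reverse alphabetical order, then keep only the last 2 characters.
Applying that to "elegantq" gives "ea".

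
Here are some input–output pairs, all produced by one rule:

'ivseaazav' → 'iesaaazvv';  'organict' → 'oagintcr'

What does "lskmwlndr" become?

lmklwdnrs

What's happening: swap each adjacent pair of characters (1↔2, 3↔4, ...), then move the first character to the end.
Starting from "lskmwlndr": after the first operation, "slmklwdnr"; after the second, "lmklwdnrs".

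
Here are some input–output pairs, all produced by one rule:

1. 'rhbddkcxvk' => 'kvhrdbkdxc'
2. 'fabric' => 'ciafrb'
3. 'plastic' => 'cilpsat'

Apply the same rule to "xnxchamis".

sinxcxahm

Looking at the pairs, the operation is to move the last 2 characters to the front (rotate right by 2), then swap each adjacent pair of characters (1↔2, 3↔4, ...).
Applying both steps to "xnxchamis": "isxnxcham", then "sinxcxahm".
(Check on "rhbddkcxvk": → "vkrhbddkcx" → "kvhrdbkdxc" ✓)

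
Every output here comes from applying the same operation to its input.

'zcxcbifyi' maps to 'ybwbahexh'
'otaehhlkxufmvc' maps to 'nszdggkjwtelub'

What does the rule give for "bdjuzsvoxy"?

acityrunwx

Rule — shift every letter 1 place backward in the alphabet (wrapping around).
Doing the same to "bdjuzsvoxy": "acityrunwx".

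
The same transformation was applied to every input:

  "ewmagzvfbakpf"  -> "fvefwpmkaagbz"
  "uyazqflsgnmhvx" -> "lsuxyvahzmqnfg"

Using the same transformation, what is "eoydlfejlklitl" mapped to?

In each case the input is transformed by: take characters alternately from the front and the back (1st, last, 2nd, 2nd-last, ...), then move the last 2 characters to the front (rotate right by 2).
On "eoydlfejlklitl": the first step gives "elotyidllkflej", and the second then gives "ejelotyidllkfl".

ejelotyidllkfl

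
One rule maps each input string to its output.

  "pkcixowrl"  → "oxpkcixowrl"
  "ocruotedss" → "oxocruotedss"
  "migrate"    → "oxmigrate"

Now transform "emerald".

oxemerald

The transformation: prepend "ox".
"emerald" → "oxemerald".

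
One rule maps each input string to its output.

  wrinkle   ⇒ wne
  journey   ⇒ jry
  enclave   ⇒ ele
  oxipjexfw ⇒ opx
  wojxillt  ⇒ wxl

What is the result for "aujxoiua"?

axu

The rule is to keep one character in every 3, starting at position 1 (positions 1st, 4th, 7th, ...).
On "aujxoiua" that produces "axu".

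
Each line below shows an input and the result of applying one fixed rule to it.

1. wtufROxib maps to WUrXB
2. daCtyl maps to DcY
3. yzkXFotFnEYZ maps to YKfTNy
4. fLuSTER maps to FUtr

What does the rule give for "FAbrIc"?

fBi

What's happening: keep every other character starting from the first (positions 1st, 3rd, 5th, ...), then flip the case of every letter.
Working it through for "FAbrIc": intermediate "FbI", final "fBi".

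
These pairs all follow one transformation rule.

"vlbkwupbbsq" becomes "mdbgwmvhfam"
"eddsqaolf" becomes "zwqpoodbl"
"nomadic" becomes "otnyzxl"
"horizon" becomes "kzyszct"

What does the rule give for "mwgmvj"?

Each output is the input with this applied: shift every letter 11 places forward in the alphabet (wrapping around), then move the last 3 characters to the front (rotate right by 3).
On "mwgmvj" that produces "xguxhr".
(Check on "eddsqaolf": → "poodblzwq" → "zwqpoodbl" ✓)

xguxhr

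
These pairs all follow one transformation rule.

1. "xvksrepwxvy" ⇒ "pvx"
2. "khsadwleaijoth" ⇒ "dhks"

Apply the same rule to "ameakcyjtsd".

The transformation: sort the characters into alphabetical order, then keep one character in every 3, starting at position 3 (positions 3rd, 6th, 9th, ...).
Starting from "ameakcyjtsd": after the first operation, "aacdejkmsty"; after the second, "cjs".
(Check on "xvksrepwxvy": → "ekprsvvwxxy" → "pvx" ✓)

cjs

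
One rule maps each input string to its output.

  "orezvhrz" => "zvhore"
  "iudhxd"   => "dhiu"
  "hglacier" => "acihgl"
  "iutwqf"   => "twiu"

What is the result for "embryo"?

brem

Looking at the pairs, the operation is to delete the last 2 characters, then swap the front and back halves of the string.
On "embryo": the first step gives "embr", and the second then gives "brem".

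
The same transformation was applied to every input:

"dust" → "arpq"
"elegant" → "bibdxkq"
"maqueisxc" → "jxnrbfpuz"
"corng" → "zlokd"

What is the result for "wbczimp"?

tyzwfjm

The pattern: shift every letter 3 places backward in the alphabet (wrapping around).
On "wbczimp" that produces "tyzwfjm".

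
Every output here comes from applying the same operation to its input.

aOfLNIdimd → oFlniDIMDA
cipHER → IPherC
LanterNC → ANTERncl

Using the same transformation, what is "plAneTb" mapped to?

The rule is to flip the case of every letter, then move the first character to the end.
For "plAneTb", step one produces "PLaNEtB"; step two turns that into "LaNEtBP".

LaNEtBP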